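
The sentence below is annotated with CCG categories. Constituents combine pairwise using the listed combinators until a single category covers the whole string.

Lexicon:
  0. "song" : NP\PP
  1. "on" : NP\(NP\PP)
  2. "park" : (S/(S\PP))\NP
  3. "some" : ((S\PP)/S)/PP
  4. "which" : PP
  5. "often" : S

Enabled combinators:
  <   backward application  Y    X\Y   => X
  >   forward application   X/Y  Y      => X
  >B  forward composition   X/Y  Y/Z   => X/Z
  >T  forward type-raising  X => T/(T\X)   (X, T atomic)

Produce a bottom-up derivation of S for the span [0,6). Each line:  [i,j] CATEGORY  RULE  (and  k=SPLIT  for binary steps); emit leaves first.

[0,1] NP\PP  lex  "song"
[1,2] NP\(NP\PP)  lex  "on"
[0,2] NP  <  k=1
[2,3] (S/(S\PP))\NP  lex  "park"
[0,3] S/(S\PP)  <  k=2
[3,4] ((S\PP)/S)/PP  lex  "some"
[4,5] PP  lex  "which"
[3,5] (S\PP)/S  >  k=4
[5,6] S  lex  "often"
[3,6] S\PP  >  k=5
[0,6] S  >  k=3

[0,6] S   >
  [0,3] S/(S\PP)   <
    [0,2] NP   <
      [0,1] "song" : NP\PP
      [1,2] "on" : NP\(NP\PP)
    [2,3] "park" : (S/(S\PP))\NP
  [3,6] S\PP   >
    [3,5] (S\PP)/S   >
      [3,4] "some" : ((S\PP)/S)/PP
      [4,5] "which" : PP
    [5,6] "often" : S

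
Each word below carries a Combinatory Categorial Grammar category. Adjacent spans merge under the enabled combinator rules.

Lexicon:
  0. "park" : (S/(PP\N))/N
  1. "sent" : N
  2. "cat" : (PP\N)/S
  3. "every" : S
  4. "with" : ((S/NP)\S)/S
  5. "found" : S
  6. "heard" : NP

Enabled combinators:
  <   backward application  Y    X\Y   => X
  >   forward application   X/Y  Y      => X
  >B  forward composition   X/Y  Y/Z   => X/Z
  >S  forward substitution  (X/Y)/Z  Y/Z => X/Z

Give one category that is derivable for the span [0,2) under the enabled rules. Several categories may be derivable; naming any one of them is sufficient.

S/(PP\N)

[0,7] S   >
  [0,2] S/(PP\N)   >
    [0,1] "park" : (S/(PP\N))/N
    [1,2] "sent" : N
  [2,7] PP\N   >
    [2,3] "cat" : (PP\N)/S
    [3,7] S   >
      [3,6] S/NP   <
        [3,4] "every" : S
        [4,6] (S/NP)\S   >
          [4,5] "with" : ((S/NP)\S)/S
          [5,6] "found" : S
      [6,7] "heard" : NP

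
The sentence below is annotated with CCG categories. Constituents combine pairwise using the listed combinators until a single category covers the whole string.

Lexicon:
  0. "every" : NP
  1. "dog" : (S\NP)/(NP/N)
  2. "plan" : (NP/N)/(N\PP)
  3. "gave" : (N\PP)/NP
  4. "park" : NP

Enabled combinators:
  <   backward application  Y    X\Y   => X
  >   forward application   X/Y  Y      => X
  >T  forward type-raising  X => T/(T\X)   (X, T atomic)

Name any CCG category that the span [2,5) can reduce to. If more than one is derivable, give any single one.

[0,5] S   <
  [0,1] "every" : NP
  [1,5] S\NP   >
    [1,2] "dog" : (S\NP)/(NP/N)
    [2,5] NP/N   >
      [2,3] "plan" : (NP/N)/(N\PP)
      [3,5] N\PP   >
        [3,4] "gave" : (N\PP)/NP
        [4,5] "park" : NP

NP/N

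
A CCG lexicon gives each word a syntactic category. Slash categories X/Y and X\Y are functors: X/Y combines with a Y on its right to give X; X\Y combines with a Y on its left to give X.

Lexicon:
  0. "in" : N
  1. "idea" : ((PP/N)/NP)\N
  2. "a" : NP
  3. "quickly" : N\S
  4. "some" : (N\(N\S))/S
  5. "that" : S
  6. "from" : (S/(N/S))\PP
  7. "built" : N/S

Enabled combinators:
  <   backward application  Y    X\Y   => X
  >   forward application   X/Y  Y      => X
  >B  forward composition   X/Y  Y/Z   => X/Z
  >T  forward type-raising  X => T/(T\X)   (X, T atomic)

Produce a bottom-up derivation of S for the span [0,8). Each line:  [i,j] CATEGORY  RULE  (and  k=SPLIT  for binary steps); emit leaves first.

[0,8] S   >
  [0,7] S/(N/S)   <
    [0,6] PP   >
      [0,3] PP/N   >
        [0,2] (PP/N)/NP   <
          [0,1] "in" : N
          [1,2] "idea" : ((PP/N)/NP)\N
        [2,3] "a" : NP
      [3,6] N   <
        [3,4] "quickly" : N\S
        [4,6] N\(N\S)   >
          [4,5] "some" : (N\(N\S))/S
          [5,6] "that" : S
    [6,7] "from" : (S/(N/S))\PP
  [7,8] "built" : N/S

[0,1] N  lex  "in"
[1,2] ((PP/N)/NP)\N  lex  "idea"
[0,2] (PP/N)/NP  <  k=1
[2,3] NP  lex  "a"
[0,3] PP/N  >  k=2
[3,4] N\S  lex  "quickly"
[4,5] (N\(N\S))/S  lex  "some"
[5,6] S  lex  "that"
[4,6] N\(N\S)  >  k=5
[3,6] N  <  k=4
[0,6] PP  >  k=3
[6,7] (S/(N/S))\PP  lex  "from"
[0,7] S/(N/S)  <  k=6
[7,8] N/S  lex  "built"
[0,8] S  >  k=7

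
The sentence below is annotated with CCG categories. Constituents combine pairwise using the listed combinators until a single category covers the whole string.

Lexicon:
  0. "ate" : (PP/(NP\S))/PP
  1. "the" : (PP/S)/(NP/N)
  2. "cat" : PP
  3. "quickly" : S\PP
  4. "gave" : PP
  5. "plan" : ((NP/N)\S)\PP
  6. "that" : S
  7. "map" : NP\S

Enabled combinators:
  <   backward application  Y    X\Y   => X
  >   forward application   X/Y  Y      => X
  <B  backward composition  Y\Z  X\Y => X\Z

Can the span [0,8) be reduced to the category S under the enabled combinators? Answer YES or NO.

NO

(PP/(NP\S))/PP (PP/S)/(NP/N) PP S\PP PP ((NP/N)\S)\PP S NP\S
CKY chart[0,8] = {PP}; S ∉ chart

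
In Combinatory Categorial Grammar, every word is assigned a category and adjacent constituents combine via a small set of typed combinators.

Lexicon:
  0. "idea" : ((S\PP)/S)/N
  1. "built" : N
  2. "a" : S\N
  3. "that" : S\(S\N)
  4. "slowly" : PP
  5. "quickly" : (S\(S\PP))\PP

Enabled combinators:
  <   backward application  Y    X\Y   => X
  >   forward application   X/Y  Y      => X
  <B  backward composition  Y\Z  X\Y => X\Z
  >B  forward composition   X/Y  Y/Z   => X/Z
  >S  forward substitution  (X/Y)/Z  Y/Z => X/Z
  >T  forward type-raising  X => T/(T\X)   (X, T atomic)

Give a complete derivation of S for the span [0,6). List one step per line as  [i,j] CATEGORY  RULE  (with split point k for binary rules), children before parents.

[0,1] ((S\PP)/S)/N  lex  "idea"
[1,2] N  lex  "built"
[0,2] (S\PP)/S  >  k=1
[2,3] S\N  lex  "a"
[3,4] S\(S\N)  lex  "that"
[2,4] S  <  k=3
[0,4] S\PP  >  k=2
[4,5] PP  lex  "slowly"
[5,6] (S\(S\PP))\PP  lex  "quickly"
[4,6] S\(S\PP)  <  k=5
[0,6] S  <  k=4

[0,6] S   <
  [0,4] S\PP   >
    [0,2] (S\PP)/S   >
      [0,1] "idea" : ((S\PP)/S)/N
      [1,2] "built" : N
    [2,4] S   <
      [2,3] "a" : S\N
      [3,4] "that" : S\(S\N)
  [4,6] S\(S\PP)   <
    [4,5] "slowly" : PP
    [5,6] "quickly" : (S\(S\PP))\PP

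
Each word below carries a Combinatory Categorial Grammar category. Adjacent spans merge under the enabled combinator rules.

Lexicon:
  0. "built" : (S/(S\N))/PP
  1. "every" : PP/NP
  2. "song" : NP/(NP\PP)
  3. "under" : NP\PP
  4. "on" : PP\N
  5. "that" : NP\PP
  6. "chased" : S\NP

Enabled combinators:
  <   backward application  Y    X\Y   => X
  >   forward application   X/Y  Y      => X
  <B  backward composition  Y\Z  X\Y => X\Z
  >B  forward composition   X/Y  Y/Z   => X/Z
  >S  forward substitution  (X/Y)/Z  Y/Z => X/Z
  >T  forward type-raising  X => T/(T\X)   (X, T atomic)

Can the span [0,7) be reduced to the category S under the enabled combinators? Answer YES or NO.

YES

[0,7] S   >
  [0,4] S/(S\N)   >
    [0,1] "built" : (S/(S\N))/PP
    [1,4] PP   >
      [1,2] "every" : PP/NP
      [2,4] NP   >
        [2,3] "song" : NP/(NP\PP)
        [3,4] "under" : NP\PP
  [4,7] S\N   <B
    [4,6] NP\N   <B
      [4,5] "on" : PP\N
      [5,6] "that" : NP\PP
    [6,7] "chased" : S\NP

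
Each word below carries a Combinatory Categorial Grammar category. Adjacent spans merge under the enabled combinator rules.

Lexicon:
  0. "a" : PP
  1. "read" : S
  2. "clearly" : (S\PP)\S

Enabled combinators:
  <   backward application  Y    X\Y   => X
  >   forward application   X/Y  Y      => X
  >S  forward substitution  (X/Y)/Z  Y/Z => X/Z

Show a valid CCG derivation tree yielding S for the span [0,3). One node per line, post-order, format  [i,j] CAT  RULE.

[0,1] PP  lex  "a"
[1,2] S  lex  "read"
[2,3] (S\PP)\S  lex  "clearly"
[1,3] S\PP  <  k=2
[0,3] S  <  k=1

[0,3] S   <
  [0,1] "a" : PP
  [1,3] S\PP   <
    [1,2] "read" : S
    [2,3] "clearly" : (S\PP)\S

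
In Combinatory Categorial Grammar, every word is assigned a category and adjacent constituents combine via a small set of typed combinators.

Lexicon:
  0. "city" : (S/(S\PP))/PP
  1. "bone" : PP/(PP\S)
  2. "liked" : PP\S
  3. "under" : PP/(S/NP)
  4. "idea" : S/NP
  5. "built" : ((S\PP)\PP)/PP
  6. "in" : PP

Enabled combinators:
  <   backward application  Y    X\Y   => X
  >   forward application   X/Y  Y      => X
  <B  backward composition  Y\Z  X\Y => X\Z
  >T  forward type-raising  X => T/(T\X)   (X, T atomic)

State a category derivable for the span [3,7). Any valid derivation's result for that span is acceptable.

[0,7] S   >
  [0,3] S/(S\PP)   >
    [0,1] "city" : (S/(S\PP))/PP
    [1,3] PP   >
      [1,2] "bone" : PP/(PP\S)
      [2,3] "liked" : PP\S
  [3,7] S\PP   <
    [3,5] PP   >
      [3,4] "under" : PP/(S/NP)
      [4,5] "idea" : S/NP
    [5,7] (S\PP)\PP   >
      [5,6] "built" : ((S\PP)\PP)/PP
      [6,7] "in" : PP

S\PP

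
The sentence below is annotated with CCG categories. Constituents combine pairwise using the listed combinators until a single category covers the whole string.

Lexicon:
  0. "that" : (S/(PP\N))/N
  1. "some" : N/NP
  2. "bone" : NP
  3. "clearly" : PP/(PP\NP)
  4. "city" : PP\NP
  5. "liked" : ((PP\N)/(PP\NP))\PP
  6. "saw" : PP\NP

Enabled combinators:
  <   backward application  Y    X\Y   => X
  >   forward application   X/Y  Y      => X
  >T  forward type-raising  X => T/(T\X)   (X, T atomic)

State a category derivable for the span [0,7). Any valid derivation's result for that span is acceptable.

S

[0,7] S   >
  [0,3] S/(PP\N)   >
    [0,1] "that" : (S/(PP\N))/N
    [1,3] N   >
      [1,2] "some" : N/NP
      [2,3] "bone" : NP
  [3,7] PP\N   >
    [3,6] (PP\N)/(PP\NP)   <
      [3,5] PP   >
        [3,4] "clearly" : PP/(PP\NP)
        [4,5] "city" : PP\NP
      [5,6] "liked" : ((PP\N)/(PP\NP))\PP
    [6,7] "saw" : PP\NP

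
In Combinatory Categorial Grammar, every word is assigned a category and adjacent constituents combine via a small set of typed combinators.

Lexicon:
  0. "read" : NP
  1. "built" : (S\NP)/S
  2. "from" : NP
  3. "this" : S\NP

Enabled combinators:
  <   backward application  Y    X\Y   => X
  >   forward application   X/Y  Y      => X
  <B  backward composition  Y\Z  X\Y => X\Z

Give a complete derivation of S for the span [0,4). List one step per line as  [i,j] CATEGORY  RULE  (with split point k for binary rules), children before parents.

[0,4] S   <
  [0,1] "read" : NP
  [1,4] S\NP   >
    [1,2] "built" : (S\NP)/S
    [2,4] S   <
      [2,3] "from" : NP
      [3,4] "this" : S\NP

[0,1] NP  lex  "read"
[1,2] (S\NP)/S  lex  "built"
[2,3] NP  lex  "from"
[3,4] S\NP  lex  "this"
[2,4] S  <  k=3
[1,4] S\NP  >  k=2
[0,4] S  <  k=1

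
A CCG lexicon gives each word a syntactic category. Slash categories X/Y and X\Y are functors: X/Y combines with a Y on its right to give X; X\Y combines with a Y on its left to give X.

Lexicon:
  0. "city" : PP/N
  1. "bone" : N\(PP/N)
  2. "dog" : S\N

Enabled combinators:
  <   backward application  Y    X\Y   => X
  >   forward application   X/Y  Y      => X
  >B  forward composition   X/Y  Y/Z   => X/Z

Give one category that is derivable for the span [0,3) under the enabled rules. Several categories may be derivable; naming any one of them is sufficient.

[0,3] S   <
  [0,2] N   <
    [0,1] "city" : PP/N
    [1,2] "bone" : N\(PP/N)
  [2,3] "dog" : S\N

S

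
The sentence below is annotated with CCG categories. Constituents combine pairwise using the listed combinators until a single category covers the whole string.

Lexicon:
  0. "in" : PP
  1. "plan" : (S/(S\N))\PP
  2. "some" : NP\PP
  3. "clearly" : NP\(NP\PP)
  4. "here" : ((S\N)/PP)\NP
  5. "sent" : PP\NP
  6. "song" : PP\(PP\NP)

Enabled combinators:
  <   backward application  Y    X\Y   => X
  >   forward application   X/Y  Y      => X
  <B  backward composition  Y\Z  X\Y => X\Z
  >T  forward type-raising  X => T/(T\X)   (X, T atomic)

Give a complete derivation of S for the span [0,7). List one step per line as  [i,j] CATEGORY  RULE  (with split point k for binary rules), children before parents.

[0,7] S   >
  [0,2] S/(S\N)   <
    [0,1] "in" : PP
    [1,2] "plan" : (S/(S\N))\PP
  [2,7] S\N   >
    [2,5] (S\N)/PP   <
      [2,4] NP   <
        [2,3] "some" : NP\PP
        [3,4] "clearly" : NP\(NP\PP)
      [4,5] "here" : ((S\N)/PP)\NP
    [5,7] PP   <
      [5,6] "sent" : PP\NP
      [6,7] "song" : PP\(PP\NP)

[0,1] PP  lex  "in"
[1,2] (S/(S\N))\PP  lex  "plan"
[0,2] S/(S\N)  <  k=1
[2,3] NP\PP  lex  "some"
[3,4] NP\(NP\PP)  lex  "clearly"
[2,4] NP  <  k=3
[4,5] ((S\N)/PP)\NP  lex  "here"
[2,5] (S\N)/PP  <  k=4
[5,6] PP\NP  lex  "sent"
[6,7] PP\(PP\NP)  lex  "song"
[5,7] PP  <  k=6
[2,7] S\N  >  k=5
[0,7] S  >  k=2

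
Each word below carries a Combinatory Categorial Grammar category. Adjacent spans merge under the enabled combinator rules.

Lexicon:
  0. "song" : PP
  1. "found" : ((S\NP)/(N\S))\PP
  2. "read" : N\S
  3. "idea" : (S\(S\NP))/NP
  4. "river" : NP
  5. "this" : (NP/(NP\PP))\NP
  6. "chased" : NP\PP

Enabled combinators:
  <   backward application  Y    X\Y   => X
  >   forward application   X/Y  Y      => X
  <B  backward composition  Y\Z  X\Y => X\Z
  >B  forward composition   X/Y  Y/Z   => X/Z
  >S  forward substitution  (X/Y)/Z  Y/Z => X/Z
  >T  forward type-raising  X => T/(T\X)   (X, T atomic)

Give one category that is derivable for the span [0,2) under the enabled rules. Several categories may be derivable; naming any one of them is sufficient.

(S\NP)/(N\S)

[0,7] S   <
  [0,3] S\NP   >
    [0,2] (S\NP)/(N\S)   <
      [0,1] "song" : PP
      [1,2] "found" : ((S\NP)/(N\S))\PP
    [2,3] "read" : N\S
  [3,7] S\(S\NP)   >
    [3,4] "idea" : (S\(S\NP))/NP
    [4,7] NP   >
      [4,6] NP/(NP\PP)   <
        [4,5] "river" : NP
        [5,6] "this" : (NP/(NP\PP))\NP
      [6,7] "chased" : NP\PP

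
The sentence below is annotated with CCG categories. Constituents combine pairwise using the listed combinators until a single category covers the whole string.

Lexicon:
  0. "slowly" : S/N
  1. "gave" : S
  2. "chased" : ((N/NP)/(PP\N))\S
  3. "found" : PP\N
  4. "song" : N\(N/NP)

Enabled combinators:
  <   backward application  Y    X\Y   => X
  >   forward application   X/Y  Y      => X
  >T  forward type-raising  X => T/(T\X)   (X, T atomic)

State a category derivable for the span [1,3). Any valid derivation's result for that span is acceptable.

[0,5] S   >
  [0,1] "slowly" : S/N
  [1,5] N   <
    [1,4] N/NP   >
      [1,3] (N/NP)/(PP\N)   <
        [1,2] "gave" : S
        [2,3] "chased" : ((N/NP)/(PP\N))\S
      [3,4] "found" : PP\N
    [4,5] "song" : N\(N/NP)

(N/NP)/(PP\N)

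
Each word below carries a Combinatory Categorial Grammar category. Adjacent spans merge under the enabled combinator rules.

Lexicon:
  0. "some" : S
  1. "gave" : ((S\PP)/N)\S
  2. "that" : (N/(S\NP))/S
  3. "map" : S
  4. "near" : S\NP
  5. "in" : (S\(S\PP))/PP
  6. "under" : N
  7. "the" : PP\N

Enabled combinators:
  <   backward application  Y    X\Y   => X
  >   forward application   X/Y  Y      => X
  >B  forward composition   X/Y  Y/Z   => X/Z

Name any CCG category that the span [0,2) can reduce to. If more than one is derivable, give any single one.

[0,8] S   <
  [0,5] S\PP   >
    [0,2] (S\PP)/N   <
      [0,1] "some" : S
      [1,2] "gave" : ((S\PP)/N)\S
    [2,5] N   >
      [2,4] N/(S\NP)   >
        [2,3] "that" : (N/(S\NP))/S
        [3,4] "map" : S
      [4,5] "near" : S\NP
  [5,8] S\(S\PP)   >
    [5,6] "in" : (S\(S\PP))/PP
    [6,8] PP   <
      [6,7] "under" : N
      [7,8] "the" : PP\N

(S\PP)/N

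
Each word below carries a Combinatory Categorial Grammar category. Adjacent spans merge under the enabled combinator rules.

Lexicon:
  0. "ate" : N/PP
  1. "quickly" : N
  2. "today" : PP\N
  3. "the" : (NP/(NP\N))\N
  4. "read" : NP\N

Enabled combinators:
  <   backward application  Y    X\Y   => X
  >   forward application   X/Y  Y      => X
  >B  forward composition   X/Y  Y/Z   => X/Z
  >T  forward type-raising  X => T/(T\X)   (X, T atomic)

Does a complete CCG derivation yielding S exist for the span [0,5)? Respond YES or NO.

NO

N/PP N PP\N (NP/(NP\N))\N NP\N
CKY chart[0,5] = {N/(N\NP), NP, NP/(NP\NP), PP/(PP\NP), S/(S\NP)}; S ∉ chart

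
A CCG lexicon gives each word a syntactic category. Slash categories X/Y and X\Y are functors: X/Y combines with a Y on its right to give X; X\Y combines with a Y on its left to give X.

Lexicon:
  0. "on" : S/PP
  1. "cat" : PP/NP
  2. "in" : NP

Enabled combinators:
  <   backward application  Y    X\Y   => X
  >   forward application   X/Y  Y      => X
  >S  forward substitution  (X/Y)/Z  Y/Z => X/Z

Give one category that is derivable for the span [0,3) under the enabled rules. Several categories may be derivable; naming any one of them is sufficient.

S

[0,3] S   >
  [0,1] "on" : S/PP
  [1,3] PP   >
    [1,2] "cat" : PP/NP
    [2,3] "in" : NP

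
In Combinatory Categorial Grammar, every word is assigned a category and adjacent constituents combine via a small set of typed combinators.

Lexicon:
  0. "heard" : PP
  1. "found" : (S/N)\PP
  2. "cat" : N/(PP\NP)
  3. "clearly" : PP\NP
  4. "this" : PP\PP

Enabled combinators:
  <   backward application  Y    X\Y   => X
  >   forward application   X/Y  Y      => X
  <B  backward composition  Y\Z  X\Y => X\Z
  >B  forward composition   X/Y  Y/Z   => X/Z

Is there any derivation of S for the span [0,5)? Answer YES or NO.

[0,5] S   >
  [0,2] S/N   <
    [0,1] "heard" : PP
    [1,2] "found" : (S/N)\PP
  [2,5] N   >
    [2,3] "cat" : N/(PP\NP)
    [3,5] PP\NP   <B
      [3,4] "clearly" : PP\NP
      [4,5] "this" : PP\PP

YES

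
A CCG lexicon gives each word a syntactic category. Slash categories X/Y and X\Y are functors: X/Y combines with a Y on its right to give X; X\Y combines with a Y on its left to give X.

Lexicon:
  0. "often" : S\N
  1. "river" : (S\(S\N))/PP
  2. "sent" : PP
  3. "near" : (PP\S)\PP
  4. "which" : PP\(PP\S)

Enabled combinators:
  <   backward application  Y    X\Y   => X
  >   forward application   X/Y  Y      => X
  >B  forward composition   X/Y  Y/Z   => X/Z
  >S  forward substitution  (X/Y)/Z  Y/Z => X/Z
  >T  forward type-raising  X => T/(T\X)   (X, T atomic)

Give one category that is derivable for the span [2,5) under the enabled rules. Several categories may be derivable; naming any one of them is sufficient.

[0,5] S   <
  [0,1] "often" : S\N
  [1,5] S\(S\N)   >
    [1,2] "river" : (S\(S\N))/PP
    [2,5] PP   <
      [2,4] PP\S   <
        [2,3] "sent" : PP
        [3,4] "near" : (PP\S)\PP
      [4,5] "which" : PP\(PP\S)

PP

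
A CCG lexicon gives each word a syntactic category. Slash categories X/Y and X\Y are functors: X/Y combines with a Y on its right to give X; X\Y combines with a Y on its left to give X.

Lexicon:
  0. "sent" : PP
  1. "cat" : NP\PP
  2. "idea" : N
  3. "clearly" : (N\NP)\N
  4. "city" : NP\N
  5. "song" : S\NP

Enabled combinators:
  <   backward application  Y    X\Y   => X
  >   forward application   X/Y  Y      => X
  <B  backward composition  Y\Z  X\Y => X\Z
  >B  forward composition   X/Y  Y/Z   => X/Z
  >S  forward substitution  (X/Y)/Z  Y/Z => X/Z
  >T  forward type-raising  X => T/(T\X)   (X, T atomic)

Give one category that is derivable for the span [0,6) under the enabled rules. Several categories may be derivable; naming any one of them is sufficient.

S

[0,6] S   <
  [0,1] "sent" : PP
  [1,6] S\PP   <B
    [1,4] N\PP   <B
      [1,2] "cat" : NP\PP
      [2,4] N\NP   <
        [2,3] "idea" : N
        [3,4] "clearly" : (N\NP)\N
    [4,6] S\N   <B
      [4,5] "city" : NP\N
      [5,6] "song" : S\NP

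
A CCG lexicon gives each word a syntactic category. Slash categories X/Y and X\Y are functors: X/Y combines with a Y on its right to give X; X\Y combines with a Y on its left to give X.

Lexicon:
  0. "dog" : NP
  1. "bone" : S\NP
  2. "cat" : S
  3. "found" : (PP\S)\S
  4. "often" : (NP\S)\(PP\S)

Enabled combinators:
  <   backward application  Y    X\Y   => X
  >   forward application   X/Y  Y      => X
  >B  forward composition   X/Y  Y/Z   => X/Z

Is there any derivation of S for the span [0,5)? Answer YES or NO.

NO

NP S\NP S (PP\S)\S (NP\S)\(PP\S)
CKY chart[0,5] = {NP}; S ∉ chart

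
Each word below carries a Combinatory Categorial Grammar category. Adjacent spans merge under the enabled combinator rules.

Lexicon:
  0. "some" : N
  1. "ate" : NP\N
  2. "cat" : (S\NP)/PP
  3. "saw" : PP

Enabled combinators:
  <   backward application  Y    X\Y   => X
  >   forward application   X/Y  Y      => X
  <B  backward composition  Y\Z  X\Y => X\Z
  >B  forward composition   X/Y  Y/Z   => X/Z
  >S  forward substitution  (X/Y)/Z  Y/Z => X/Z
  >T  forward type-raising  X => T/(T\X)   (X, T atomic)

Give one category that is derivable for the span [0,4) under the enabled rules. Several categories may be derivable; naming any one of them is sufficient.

S

[0,4] S   <
  [0,2] NP   <
    [0,1] "some" : N
    [1,2] "ate" : NP\N
  [2,4] S\NP   >
    [2,3] "cat" : (S\NP)/PP
    [3,4] "saw" : PP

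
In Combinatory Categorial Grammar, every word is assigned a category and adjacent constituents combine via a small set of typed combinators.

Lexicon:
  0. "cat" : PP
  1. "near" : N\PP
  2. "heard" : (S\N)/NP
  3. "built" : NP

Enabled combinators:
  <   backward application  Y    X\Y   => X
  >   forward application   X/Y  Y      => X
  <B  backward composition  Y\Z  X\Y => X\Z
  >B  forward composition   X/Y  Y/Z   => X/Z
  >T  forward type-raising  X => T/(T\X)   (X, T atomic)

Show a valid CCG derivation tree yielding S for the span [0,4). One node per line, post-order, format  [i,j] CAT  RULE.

[0,4] S   <
  [0,1] "cat" : PP
  [1,4] S\PP   <B
    [1,2] "near" : N\PP
    [2,4] S\N   >
      [2,3] "heard" : (S\N)/NP
      [3,4] "built" : NP

[0,1] PP  lex  "cat"
[1,2] N\PP  lex  "near"
[2,3] (S\N)/NP  lex  "heard"
[3,4] NP  lex  "built"
[2,4] S\N  >  k=3
[1,4] S\PP  <B  k=2
[0,4] S  <  k=1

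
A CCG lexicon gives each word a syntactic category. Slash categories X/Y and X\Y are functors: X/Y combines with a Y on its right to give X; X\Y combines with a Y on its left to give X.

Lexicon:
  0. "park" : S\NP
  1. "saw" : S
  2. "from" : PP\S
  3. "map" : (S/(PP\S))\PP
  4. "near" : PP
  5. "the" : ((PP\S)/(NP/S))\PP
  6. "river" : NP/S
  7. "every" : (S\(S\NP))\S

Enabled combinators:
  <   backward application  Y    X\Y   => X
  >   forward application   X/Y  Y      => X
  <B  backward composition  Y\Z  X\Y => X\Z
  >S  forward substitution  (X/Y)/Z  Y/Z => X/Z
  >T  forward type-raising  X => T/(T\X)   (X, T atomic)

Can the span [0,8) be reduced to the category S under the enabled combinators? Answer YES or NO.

[0,8] S   <
  [0,1] "park" : S\NP
  [1,8] S\(S\NP)   <
    [1,7] S   >
      [1,4] S/(PP\S)   <
        [1,3] PP   <
          [1,2] "saw" : S
          [2,3] "from" : PP\S
        [3,4] "map" : (S/(PP\S))\PP
      [4,7] PP\S   >
        [4,6] (PP\S)/(NP/S)   <
          [4,5] "near" : PP
          [5,6] "the" : ((PP\S)/(NP/S))\PP
        [6,7] "river" : NP/S
    [7,8] "every" : (S\(S\NP))\S

YES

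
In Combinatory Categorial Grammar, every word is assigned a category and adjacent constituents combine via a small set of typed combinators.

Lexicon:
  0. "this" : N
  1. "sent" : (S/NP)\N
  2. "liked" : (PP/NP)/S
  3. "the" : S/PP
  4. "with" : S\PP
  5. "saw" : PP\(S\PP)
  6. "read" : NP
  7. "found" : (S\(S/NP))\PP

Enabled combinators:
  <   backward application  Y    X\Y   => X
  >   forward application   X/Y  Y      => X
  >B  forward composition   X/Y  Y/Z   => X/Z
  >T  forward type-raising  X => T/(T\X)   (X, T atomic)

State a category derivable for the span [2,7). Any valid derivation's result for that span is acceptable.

PP

[0,8] S   <
  [0,2] S/NP   <
    [0,1] "this" : N
    [1,2] "sent" : (S/NP)\N
  [2,8] S\(S/NP)   <
    [2,7] PP   >
      [2,6] PP/NP   >
        [2,3] "liked" : (PP/NP)/S
        [3,6] S   >
          [3,4] "the" : S/PP
          [4,6] PP   <
            [4,5] "with" : S\PP
            [5,6] "saw" : PP\(S\PP)
      [6,7] "read" : NP
    [7,8] "found" : (S\(S/NP))\PP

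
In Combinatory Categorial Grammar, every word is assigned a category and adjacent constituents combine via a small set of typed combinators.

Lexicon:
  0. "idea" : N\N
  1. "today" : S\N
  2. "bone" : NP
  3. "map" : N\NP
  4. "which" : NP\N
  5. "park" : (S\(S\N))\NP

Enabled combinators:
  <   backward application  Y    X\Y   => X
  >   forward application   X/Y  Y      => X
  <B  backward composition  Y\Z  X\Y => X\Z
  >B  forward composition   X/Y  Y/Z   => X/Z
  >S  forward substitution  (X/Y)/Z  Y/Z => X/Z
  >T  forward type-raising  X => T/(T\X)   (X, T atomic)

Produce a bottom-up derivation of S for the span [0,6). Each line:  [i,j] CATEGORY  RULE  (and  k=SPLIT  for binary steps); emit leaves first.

[0,1] N\N  lex  "idea"
[1,2] S\N  lex  "today"
[0,2] S\N  <B  k=1
[2,3] NP  lex  "bone"
[2,3] N/(N\NP)  >T
[3,4] N\NP  lex  "map"
[2,4] N  >  k=3
[4,5] NP\N  lex  "which"
[2,5] NP  <  k=4
[5,6] (S\(S\N))\NP  lex  "park"
[2,6] S\(S\N)  <  k=5
[0,6] S  <  k=2

[0,6] S   <
  [0,2] S\N   <B
    [0,1] "idea" : N\N
    [1,2] "today" : S\N
  [2,6] S\(S\N)   <
    [2,5] NP   <
      [2,4] N   >
        [2,3] N/(N\NP)   >T
          [2,3] "bone" : NP
        [3,4] "map" : N\NP
      [4,5] "which" : NP\N
    [5,6] "park" : (S\(S\N))\NP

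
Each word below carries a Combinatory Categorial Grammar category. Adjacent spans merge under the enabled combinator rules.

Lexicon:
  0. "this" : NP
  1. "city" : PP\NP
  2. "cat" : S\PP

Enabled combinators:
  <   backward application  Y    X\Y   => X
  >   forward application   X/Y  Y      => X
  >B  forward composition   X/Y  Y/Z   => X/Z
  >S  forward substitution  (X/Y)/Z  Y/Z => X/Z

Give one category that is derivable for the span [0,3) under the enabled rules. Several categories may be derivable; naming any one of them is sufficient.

S

[0,3] S   <
  [0,2] PP   <
    [0,1] "this" : NP
    [1,2] "city" : PP\NP
  [2,3] "cat" : S\PP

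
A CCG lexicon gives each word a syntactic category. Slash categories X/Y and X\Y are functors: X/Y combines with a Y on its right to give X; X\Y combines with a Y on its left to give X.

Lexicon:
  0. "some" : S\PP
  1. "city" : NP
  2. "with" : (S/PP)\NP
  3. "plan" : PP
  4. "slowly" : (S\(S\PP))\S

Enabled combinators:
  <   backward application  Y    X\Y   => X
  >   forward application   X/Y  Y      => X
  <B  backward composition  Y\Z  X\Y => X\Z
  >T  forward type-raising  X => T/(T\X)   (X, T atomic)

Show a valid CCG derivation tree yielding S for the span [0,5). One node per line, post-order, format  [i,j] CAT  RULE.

[0,1] S\PP  lex  "some"
[1,2] NP  lex  "city"
[2,3] (S/PP)\NP  lex  "with"
[1,3] S/PP  <  k=2
[3,4] PP  lex  "plan"
[1,4] S  >  k=3
[4,5] (S\(S\PP))\S  lex  "slowly"
[1,5] S\(S\PP)  <  k=4
[0,5] S  <  k=1

[0,5] S   <
  [0,1] "some" : S\PP
  [1,5] S\(S\PP)   <
    [1,4] S   >
      [1,3] S/PP   <
        [1,2] "city" : NP
        [2,3] "with" : (S/PP)\NP
      [3,4] "plan" : PP
    [4,5] "slowly" : (S\(S\PP))\S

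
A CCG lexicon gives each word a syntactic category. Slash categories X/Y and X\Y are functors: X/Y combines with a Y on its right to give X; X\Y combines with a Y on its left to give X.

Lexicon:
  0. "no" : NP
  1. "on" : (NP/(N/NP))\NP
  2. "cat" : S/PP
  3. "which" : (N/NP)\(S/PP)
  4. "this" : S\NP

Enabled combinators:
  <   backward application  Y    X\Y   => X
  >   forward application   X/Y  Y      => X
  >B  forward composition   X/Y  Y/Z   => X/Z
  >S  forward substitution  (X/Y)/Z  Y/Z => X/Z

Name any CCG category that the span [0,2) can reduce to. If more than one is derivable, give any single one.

[0,5] S   <
  [0,4] NP   >
    [0,2] NP/(N/NP)   <
      [0,1] "no" : NP
      [1,2] "on" : (NP/(N/NP))\NP
    [2,4] N/NP   <
      [2,3] "cat" : S/PP
      [3,4] "which" : (N/NP)\(S/PP)
  [4,5] "this" : S\NP

NP/(N/NP)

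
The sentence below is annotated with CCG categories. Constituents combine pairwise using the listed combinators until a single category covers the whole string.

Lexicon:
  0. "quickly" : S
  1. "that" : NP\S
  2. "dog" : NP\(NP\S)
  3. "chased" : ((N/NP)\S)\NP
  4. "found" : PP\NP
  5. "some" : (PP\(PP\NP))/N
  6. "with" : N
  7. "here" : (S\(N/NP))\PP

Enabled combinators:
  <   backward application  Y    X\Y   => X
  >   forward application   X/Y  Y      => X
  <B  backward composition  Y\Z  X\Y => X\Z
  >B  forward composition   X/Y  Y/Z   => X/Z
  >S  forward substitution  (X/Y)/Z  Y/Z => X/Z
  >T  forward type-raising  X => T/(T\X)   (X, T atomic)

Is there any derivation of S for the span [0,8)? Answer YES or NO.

[0,8] S   <
  [0,4] N/NP   <
    [0,1] "quickly" : S
    [1,4] (N/NP)\S   <
      [1,3] NP   <
        [1,2] "that" : NP\S
        [2,3] "dog" : NP\(NP\S)
      [3,4] "chased" : ((N/NP)\S)\NP
  [4,8] S\(N/NP)   <
    [4,7] PP   <
      [4,5] "found" : PP\NP
      [5,7] PP\(PP\NP)   >
        [5,6] "some" : (PP\(PP\NP))/N
        [6,7] "with" : N
    [7,8] "here" : (S\(N/NP))\PP

YES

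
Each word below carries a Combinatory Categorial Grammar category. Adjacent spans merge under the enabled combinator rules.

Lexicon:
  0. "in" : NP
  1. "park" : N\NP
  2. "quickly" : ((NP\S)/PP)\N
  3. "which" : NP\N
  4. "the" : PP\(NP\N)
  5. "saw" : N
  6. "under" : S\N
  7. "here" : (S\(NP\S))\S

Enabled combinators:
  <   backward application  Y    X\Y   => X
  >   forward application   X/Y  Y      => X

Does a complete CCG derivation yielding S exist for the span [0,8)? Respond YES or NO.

[0,8] S   <
  [0,5] NP\S   >
    [0,3] (NP\S)/PP   <
      [0,2] N   <
        [0,1] "in" : NP
        [1,2] "park" : N\NP
      [2,3] "quickly" : ((NP\S)/PP)\N
    [3,5] PP   <
      [3,4] "which" : NP\N
      [4,5] "the" : PP\(NP\N)
  [5,8] S\(NP\S)   <
    [5,7] S   <
      [5,6] "saw" : N
      [6,7] "under" : S\N
    [7,8] "here" : (S\(NP\S))\S

YES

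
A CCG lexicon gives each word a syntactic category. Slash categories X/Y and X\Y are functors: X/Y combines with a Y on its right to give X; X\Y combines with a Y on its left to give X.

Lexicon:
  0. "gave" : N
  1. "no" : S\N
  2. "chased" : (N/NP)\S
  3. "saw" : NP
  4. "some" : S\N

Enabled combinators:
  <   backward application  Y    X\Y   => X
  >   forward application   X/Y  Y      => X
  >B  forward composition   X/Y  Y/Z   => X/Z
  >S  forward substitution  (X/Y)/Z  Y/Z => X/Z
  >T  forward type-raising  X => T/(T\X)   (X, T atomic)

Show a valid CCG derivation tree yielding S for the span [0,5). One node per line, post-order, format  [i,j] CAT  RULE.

[0,1] N  lex  "gave"
[1,2] S\N  lex  "no"
[0,2] S  <  k=1
[2,3] (N/NP)\S  lex  "chased"
[0,3] N/NP  <  k=2
[3,4] NP  lex  "saw"
[0,4] N  >  k=3
[4,5] S\N  lex  "some"
[0,5] S  <  k=4

[0,5] S   <
  [0,4] N   >
    [0,3] N/NP   <
      [0,2] S   <
        [0,1] "gave" : N
        [1,2] "no" : S\N
      [2,3] "chased" : (N/NP)\S
    [3,4] "saw" : NP
  [4,5] "some" : S\N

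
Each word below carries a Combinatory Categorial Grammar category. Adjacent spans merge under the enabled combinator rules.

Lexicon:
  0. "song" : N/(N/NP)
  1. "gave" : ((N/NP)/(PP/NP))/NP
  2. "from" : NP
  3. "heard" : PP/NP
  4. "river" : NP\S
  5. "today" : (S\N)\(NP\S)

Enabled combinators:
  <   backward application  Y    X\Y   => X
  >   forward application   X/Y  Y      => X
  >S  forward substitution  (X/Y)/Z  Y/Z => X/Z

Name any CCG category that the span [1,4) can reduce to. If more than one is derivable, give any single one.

[0,6] S   <
  [0,4] N   >
    [0,1] "song" : N/(N/NP)
    [1,4] N/NP   >
      [1,3] (N/NP)/(PP/NP)   >
        [1,2] "gave" : ((N/NP)/(PP/NP))/NP
        [2,3] "from" : NP
      [3,4] "heard" : PP/NP
  [4,6] S\N   <
    [4,5] "river" : NP\S
    [5,6] "today" : (S\N)\(NP\S)

N/NP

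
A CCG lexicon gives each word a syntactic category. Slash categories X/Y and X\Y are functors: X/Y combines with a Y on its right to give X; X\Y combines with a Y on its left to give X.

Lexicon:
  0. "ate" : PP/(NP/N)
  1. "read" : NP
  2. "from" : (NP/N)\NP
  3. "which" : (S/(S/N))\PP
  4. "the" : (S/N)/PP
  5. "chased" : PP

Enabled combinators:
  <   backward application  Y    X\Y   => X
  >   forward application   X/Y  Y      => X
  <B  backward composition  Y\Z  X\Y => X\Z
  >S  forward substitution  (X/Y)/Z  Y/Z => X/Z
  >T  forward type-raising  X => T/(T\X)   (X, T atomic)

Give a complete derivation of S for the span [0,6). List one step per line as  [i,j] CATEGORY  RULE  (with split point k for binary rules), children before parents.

[0,6] S   >
  [0,4] S/(S/N)   <
    [0,3] PP   >
      [0,1] "ate" : PP/(NP/N)
      [1,3] NP/N   <
        [1,2] "read" : NP
        [2,3] "from" : (NP/N)\NP
    [3,4] "which" : (S/(S/N))\PP
  [4,6] S/N   >
    [4,5] "the" : (S/N)/PP
    [5,6] "chased" : PP

[0,1] PP/(NP/N)  lex  "ate"
[1,2] NP  lex  "read"
[2,3] (NP/N)\NP  lex  "from"
[1,3] NP/N  <  k=2
[0,3] PP  >  k=1
[3,4] (S/(S/N))\PP  lex  "which"
[0,4] S/(S/N)  <  k=3
[4,5] (S/N)/PP  lex  "the"
[5,6] PP  lex  "chased"
[4,6] S/N  >  k=5
[0,6] S  >  k=4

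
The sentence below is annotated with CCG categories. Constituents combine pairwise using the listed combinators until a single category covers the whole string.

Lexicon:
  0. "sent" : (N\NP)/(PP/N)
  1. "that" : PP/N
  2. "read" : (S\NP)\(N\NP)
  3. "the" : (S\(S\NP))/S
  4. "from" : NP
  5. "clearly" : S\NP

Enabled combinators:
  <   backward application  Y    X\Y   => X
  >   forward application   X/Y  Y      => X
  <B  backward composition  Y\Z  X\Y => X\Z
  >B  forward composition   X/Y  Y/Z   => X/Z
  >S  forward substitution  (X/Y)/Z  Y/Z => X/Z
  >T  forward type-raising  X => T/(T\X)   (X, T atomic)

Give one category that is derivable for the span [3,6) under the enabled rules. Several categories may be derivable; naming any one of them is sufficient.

S\(S\NP)

[0,6] S   <
  [0,3] S\NP   <
    [0,2] N\NP   >
      [0,1] "sent" : (N\NP)/(PP/N)
      [1,2] "that" : PP/N
    [2,3] "read" : (S\NP)\(N\NP)
  [3,6] S\(S\NP)   >
    [3,4] "the" : (S\(S\NP))/S
    [4,6] S   <
      [4,5] "from" : NP
      [5,6] "clearly" : S\NP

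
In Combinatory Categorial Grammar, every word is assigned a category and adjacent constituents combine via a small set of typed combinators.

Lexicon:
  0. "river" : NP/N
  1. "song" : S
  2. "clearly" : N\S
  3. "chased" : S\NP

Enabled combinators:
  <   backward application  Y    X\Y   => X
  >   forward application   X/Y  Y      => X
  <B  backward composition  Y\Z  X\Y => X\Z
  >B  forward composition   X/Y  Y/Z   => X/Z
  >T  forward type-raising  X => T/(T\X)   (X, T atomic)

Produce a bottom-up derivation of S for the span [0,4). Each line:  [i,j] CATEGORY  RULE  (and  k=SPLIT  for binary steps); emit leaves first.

[0,1] NP/N  lex  "river"
[1,2] S  lex  "song"
[2,3] N\S  lex  "clearly"
[1,3] N  <  k=2
[0,3] NP  >  k=1
[3,4] S\NP  lex  "chased"
[0,4] S  <  k=3

[0,4] S   <
  [0,3] NP   >
    [0,1] "river" : NP/N
    [1,3] N   <
      [1,2] "song" : S
      [2,3] "clearly" : N\S
  [3,4] "chased" : S\NP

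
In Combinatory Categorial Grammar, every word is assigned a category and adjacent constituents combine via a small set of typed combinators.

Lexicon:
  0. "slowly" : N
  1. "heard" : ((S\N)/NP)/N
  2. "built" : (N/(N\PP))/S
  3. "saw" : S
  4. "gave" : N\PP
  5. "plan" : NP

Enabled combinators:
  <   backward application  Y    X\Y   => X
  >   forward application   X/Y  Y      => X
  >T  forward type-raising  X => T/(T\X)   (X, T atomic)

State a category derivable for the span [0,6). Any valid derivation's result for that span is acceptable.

[0,6] S   >
  [0,1] S/(S\N)   >T
    [0,1] "slowly" : N
  [1,6] S\N   >
    [1,5] (S\N)/NP   >
      [1,2] "heard" : ((S\N)/NP)/N
      [2,5] N   >
        [2,4] N/(N\PP)   >
          [2,3] "built" : (N/(N\PP))/S
          [3,4] "saw" : S
        [4,5] "gave" : N\PP
    [5,6] "plan" : NP

S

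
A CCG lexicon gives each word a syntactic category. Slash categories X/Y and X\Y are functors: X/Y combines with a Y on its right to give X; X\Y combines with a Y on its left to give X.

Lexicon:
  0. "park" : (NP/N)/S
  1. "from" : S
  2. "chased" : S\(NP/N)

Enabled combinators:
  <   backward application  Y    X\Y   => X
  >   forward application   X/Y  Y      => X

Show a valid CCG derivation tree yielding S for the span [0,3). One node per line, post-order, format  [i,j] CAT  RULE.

[0,1] (NP/N)/S  lex  "park"
[1,2] S  lex  "from"
[0,2] NP/N  >  k=1
[2,3] S\(NP/N)  lex  "chased"
[0,3] S  <  k=2

[0,3] S   <
  [0,2] NP/N   >
    [0,1] "park" : (NP/N)/S
    [1,2] "from" : S
  [2,3] "chased" : S\(NP/N)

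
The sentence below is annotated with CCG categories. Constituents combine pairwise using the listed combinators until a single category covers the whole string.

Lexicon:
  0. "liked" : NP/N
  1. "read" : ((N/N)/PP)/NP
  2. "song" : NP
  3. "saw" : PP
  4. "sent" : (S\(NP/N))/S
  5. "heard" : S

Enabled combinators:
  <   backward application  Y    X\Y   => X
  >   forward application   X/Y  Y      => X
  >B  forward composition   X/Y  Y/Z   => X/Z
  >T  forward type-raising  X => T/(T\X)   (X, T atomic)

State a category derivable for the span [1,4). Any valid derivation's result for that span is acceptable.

N/N

[0,6] S   <
  [0,4] NP/N   >B
    [0,1] "liked" : NP/N
    [1,4] N/N   >
      [1,3] (N/N)/PP   >
        [1,2] "read" : ((N/N)/PP)/NP
        [2,3] "song" : NP
      [3,4] "saw" : PP
  [4,6] S\(NP/N)   >
    [4,5] "sent" : (S\(NP/N))/S
    [5,6] "heard" : S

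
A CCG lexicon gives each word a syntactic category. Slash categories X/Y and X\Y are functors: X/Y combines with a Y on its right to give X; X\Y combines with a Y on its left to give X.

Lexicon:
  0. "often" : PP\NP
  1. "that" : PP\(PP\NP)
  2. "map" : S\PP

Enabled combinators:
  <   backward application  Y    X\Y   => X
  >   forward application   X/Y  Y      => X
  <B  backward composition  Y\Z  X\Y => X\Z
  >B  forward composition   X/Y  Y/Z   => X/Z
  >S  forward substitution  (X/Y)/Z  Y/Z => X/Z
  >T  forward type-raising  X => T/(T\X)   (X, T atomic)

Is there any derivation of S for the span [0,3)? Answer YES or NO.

[0,3] S   <
  [0,2] PP   <
    [0,1] "often" : PP\NP
    [1,2] "that" : PP\(PP\NP)
  [2,3] "map" : S\PP

YES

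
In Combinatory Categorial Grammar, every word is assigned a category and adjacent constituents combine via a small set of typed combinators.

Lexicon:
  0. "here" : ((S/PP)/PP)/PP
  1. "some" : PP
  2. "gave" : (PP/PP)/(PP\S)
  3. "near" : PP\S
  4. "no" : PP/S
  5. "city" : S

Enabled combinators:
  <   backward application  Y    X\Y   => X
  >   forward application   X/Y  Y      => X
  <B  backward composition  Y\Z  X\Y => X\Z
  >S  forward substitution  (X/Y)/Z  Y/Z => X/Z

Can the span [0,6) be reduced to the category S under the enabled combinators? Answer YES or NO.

[0,6] S   >
  [0,4] S/PP   >S
    [0,2] (S/PP)/PP   >
      [0,1] "here" : ((S/PP)/PP)/PP
      [1,2] "some" : PP
    [2,4] PP/PP   >
      [2,3] "gave" : (PP/PP)/(PP\S)
      [3,4] "near" : PP\S
  [4,6] PP   >
    [4,5] "no" : PP/S
    [5,6] "city" : S

YES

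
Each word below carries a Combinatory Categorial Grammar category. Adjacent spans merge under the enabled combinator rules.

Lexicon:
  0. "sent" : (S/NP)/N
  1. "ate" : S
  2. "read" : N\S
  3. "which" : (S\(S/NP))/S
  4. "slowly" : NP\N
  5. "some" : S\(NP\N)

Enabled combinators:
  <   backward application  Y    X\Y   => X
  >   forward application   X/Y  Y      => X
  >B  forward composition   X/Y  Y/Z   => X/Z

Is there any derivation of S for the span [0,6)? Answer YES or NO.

[0,6] S   <
  [0,3] S/NP   >
    [0,1] "sent" : (S/NP)/N
    [1,3] N   <
      [1,2] "ate" : S
      [2,3] "read" : N\S
  [3,6] S\(S/NP)   >
    [3,4] "which" : (S\(S/NP))/S
    [4,6] S   <
      [4,5] "slowly" : NP\N
      [5,6] "some" : S\(NP\N)

YES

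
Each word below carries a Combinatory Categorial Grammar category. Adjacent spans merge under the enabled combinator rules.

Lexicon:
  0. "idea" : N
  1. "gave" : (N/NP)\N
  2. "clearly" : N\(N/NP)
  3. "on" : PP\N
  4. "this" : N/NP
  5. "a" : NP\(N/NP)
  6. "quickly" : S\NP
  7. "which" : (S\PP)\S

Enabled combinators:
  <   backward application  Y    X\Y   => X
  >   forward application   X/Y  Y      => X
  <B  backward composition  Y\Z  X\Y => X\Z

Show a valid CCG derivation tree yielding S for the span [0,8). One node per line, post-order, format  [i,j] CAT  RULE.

[0,1] N  lex  "idea"
[1,2] (N/NP)\N  lex  "gave"
[0,2] N/NP  <  k=1
[2,3] N\(N/NP)  lex  "clearly"
[0,3] N  <  k=2
[3,4] PP\N  lex  "on"
[0,4] PP  <  k=3
[4,5] N/NP  lex  "this"
[5,6] NP\(N/NP)  lex  "a"
[4,6] NP  <  k=5
[6,7] S\NP  lex  "quickly"
[4,7] S  <  k=6
[7,8] (S\PP)\S  lex  "which"
[4,8] S\PP  <  k=7
[0,8] S  <  k=4

[0,8] S   <
  [0,4] PP   <
    [0,3] N   <
      [0,2] N/NP   <
        [0,1] "idea" : N
        [1,2] "gave" : (N/NP)\N
      [2,3] "clearly" : N\(N/NP)
    [3,4] "on" : PP\N
  [4,8] S\PP   <
    [4,7] S   <
      [4,6] NP   <
        [4,5] "this" : N/NP
        [5,6] "a" : NP\(N/NP)
      [6,7] "quickly" : S\NP
    [7,8] "which" : (S\PP)\S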